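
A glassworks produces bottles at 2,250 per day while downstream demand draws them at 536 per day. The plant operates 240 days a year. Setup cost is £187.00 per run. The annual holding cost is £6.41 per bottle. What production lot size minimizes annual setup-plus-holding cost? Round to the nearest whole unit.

Annual demand D = 536 × 240 = 128,640.
Production build-up factor (1 − d/p) = 1 − 536/2,250 = 0.7618.
Q* = √(2DS / (H(1 − d/p))) = √(2 × 128,640 × 187 / (6.41 × 0.7618)).
= √(48,111,360 / 4.883) ≈ 3138.923.

Q* ≈ 3,139 bottles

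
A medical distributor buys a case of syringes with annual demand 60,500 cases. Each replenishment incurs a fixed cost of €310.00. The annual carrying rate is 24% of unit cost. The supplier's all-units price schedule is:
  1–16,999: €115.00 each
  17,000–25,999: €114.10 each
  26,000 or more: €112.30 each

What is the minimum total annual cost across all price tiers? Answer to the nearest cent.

TC* ≈ €6,989,675.71

Holding cost per unit per year at price C is H = 0.24·C.
Evaluate total cost at each tier's feasible EOQ or, if the EOQ is below the tier, at the tier's minimum quantity.
EOQ at €115.00 = 1165.8 (feasible in tier 1): TC = 60,500×€115.00 + (60,500/1165.8)×310 + (1165.8/2)×0.24×€115.00 = €6,989,675.71.
EOQ at €114.10 = 1170.4 < 17000, so use break Q=17000: TC = 60,500×€114.10 + (60,500/17000.0)×310 + (17000.0/2)×0.24×€114.10 = €7,136,917.24.
EOQ at €112.30 = 1179.7 < 26000, so use break Q=26000: TC = 60,500×€112.30 + (60,500/26000.0)×310 + (26000.0/2)×0.24×€112.30 = €7,145,247.35.
Lowest total cost among the candidates is at Q = 1165.8.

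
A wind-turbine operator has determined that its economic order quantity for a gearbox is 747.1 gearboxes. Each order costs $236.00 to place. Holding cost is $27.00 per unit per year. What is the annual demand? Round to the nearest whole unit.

The basic EOQ model gives Q* = √(2DS/H); rearrange for the unknown.
From Q* = √(2DS/H): D = Q*²H / (2S) = 747.1² × 27 / (2 × 236) = 31928.553.

D ≈ 31,929 gearboxes per year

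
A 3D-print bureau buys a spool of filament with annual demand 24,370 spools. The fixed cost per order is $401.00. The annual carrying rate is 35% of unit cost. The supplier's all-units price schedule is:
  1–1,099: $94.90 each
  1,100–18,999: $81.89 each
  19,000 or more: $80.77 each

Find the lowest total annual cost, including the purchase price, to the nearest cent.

Holding cost per unit per year at price C is H = 0.35·C.
Candidates are each tier's EOQ (if it falls in that tier) and each price-break quantity.
EOQ at $94.90 = 767.1 (feasible in tier 1): TC = 24,370×$94.90 + (24,370/767.1)×401 + (767.1/2)×0.35×$94.90 = $2,338,191.98.
EOQ at $81.89 = 825.8 < 1100, so use break Q=1100: TC = 24,370×$81.89 + (24,370/1100.0)×401 + (1100.0/2)×0.35×$81.89 = $2,020,307.10.
EOQ at $80.77 = 831.5 < 19000, so use break Q=19000: TC = 24,370×$80.77 + (24,370/19000.0)×401 + (19000.0/2)×0.35×$80.77 = $2,237,439.49.
Lowest total cost among the candidates is at Q = 1100.0.

TC* ≈ $2,020,307.10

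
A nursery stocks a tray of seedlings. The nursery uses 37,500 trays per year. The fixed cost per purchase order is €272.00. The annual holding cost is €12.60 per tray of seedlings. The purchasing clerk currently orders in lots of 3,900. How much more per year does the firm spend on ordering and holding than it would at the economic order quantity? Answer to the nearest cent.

EOQ = √(2DS/H) = √(2 × 37,500 × 272 / 12.6) ≈ 1272.42.
Cost at Q* = (D/Q*)S + (Q*/2)H = √(2DSH) ≈ €16,032.47.
Cost at Q = 3,900: (37,500/3,900)×272 + (3,900/2)×12.6 = €2,615.38 + €24,570.00 = €27,185.38.
Excess = €27,185.38 − €16,032.47 = €11,152.92.

Extra cost ≈ €11,152.92 per year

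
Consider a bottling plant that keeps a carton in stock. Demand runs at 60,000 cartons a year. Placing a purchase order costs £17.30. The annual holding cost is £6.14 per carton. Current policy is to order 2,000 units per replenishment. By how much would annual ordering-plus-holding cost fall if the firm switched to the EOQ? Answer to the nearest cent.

Extra cost ≈ £3,088.76 per year

EOQ = √(2DS/H) = √(2 × 60,000 × 17.3 / 6.14) ≈ 581.47.
Cost at Q* = (D/Q*)S + (Q*/2)H = √(2DSH) ≈ £3,570.24.
Cost at Q = 2,000: (60,000/2,000)×17.3 + (2,000/2)×6.14 = £519.00 + £6,140.00 = £6,659.00.
Excess = £6,659.00 − £3,570.24 = £3,088.76.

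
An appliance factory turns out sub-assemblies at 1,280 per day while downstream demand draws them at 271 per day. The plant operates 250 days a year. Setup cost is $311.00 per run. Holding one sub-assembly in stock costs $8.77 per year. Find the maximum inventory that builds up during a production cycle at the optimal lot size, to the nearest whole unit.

I_max ≈ 1,946 sub-assemblies

Annual demand D = 271 × 250 = 67,750.
Production build-up factor (1 − d/p) = 1 − 271/1,280 = 0.7883.
Q* = √(2DS / (H(1 − d/p))) = √(2 × 67,750 × 311 / (8.77 × 0.7883)).
= √(42,140,500 / 6.9132) ≈ 2468.934.
Maximum inventory = Q*(1 − d/p) = 2468.934 × 0.7883 ≈ 1946.214.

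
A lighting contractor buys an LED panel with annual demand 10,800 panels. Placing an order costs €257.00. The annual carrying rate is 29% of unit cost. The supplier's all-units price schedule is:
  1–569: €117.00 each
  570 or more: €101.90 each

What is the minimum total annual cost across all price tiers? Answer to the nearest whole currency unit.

Holding cost per unit per year at price C is H = 0.29·C.
Evaluate total cost at each tier's feasible EOQ or, if the EOQ is below the tier, at the tier's minimum quantity.
EOQ at €117.00 = 404.5 (feasible in tier 1): TC = 10,800×€117.00 + (10,800/404.5)×257 + (404.5/2)×0.29×€117.00 = €1,277,324.15.
EOQ at €101.90 = 433.4 < 570, so use break Q=570: TC = 10,800×€101.90 + (10,800/570.0)×257 + (570.0/2)×0.29×€101.90 = €1,113,811.51.
Lowest total cost among the candidates is at Q = 570.0.

TC* ≈ €1,113,812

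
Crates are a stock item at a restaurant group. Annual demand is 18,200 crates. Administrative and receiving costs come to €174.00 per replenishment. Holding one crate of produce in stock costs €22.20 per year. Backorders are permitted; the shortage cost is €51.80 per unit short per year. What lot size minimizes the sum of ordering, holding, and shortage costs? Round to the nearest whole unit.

Q* ≈ 638 crates

With planned backorders, Q* = √(2DS/H) · √((H+B)/B).
√(2DS/H) = √(2 × 18,200 × 174 / 22.2) = 534.132.
√((H+B)/B) = √((22.2+51.8)/51.8) = 1.1952.
Q* ≈ 638.410.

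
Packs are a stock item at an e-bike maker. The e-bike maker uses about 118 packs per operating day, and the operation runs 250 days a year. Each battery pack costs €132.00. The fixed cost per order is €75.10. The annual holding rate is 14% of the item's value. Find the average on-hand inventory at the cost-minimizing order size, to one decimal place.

Annual demand D = 118 × 250 = 29,500.
Holding cost H = 0.14 × €132.00 = €18.4800 per unit per year.
The optimal lot size = √(2DS/H) = √(2 × 29,500 × 75.1 / 18.48) ≈ 489.66.
Average inventory = Q*/2 ≈ 489.66 / 2 = 244.830.

Average inventory ≈ 244.8 packs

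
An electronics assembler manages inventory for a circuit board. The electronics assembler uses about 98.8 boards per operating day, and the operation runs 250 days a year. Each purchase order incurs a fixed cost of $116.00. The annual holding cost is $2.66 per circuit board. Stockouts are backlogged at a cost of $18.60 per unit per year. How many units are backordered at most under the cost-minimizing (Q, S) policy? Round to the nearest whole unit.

S* ≈ 196 boards

Annual demand D = 98.8 × 250 = 24,700.
With planned backorders, Q* = √(2DS/H) · √((H+B)/B).
√(2DS/H) = √(2 × 24,700 × 116 / 2.66) = 1467.749.
√((H+B)/B) = √((2.66+18.6)/18.6) = 1.0691.
Q* ≈ 1569.195.
S* = Q* · H/(H+B) = 1569.195 × 2.66/21.26 ≈ 196.334.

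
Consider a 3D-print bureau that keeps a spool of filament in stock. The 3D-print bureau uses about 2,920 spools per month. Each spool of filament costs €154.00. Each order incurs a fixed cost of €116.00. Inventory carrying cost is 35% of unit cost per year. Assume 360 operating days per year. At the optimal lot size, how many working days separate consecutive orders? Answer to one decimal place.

Annual demand D = 2,920 × 12 = 35,040.
Holding cost H = 0.35 × €154.00 = €53.9000 per unit per year.
EOQ = √(2DS/H) = √(2 × 35,040 × 116 / 53.9) ≈ 388.36.
Cycle time = Q*/D × 360 = 388.36 / 35,040 × 360 ≈ 3.990 days.

T ≈ 4.0 days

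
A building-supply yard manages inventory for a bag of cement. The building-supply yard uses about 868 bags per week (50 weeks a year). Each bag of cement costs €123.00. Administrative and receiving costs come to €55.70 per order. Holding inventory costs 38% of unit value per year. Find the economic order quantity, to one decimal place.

Annual demand D = 868 × 50 = 43,400.
Holding cost H = 0.38 × €123.00 = €46.7400 per unit per year.
EOQ = √(2DS / H) = √(2 × 43,400 × 55.7 / 46.74).
= √(4,834,760 / 46.74) = √103,439.4523 ≈ 321.620.

Q* ≈ 321.6 bags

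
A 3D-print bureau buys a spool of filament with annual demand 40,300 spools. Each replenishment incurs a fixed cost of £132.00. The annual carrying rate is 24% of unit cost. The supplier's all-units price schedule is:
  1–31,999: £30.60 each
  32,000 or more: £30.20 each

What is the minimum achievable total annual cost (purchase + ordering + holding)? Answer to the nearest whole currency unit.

Holding cost per unit per year at price C is H = 0.24·C.
For each price level, check whether its EOQ is feasible; otherwise the best quantity at that price is the breakpoint.
EOQ at £30.60 = 1203.6 (feasible in tier 1): TC = 40,300×£30.60 + (40,300/1203.6)×132 + (1203.6/2)×0.24×£30.60 = £1,242,019.36.
EOQ at £30.20 = 1211.6 < 32000, so use break Q=32000: TC = 40,300×£30.20 + (40,300/32000.0)×132 + (32000.0/2)×0.24×£30.20 = £1,333,194.24.
Lowest total cost among the candidates is at Q = 1203.6.

TC* ≈ £1,242,019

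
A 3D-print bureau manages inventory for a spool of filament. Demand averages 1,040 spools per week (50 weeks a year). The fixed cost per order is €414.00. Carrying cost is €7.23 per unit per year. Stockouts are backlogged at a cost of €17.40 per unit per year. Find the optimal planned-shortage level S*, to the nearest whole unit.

S* ≈ 852 spools

Annual demand D = 1,040 × 50 = 52,000.
With planned backorders, Q* = √(2DS/H) · √((H+B)/B).
√(2DS/H) = √(2 × 52,000 × 414 / 7.23) = 2440.325.
√((H+B)/B) = √((7.23+17.4)/17.4) = 1.1898.
Q* ≈ 2903.389.
S* = Q* · H/(H+B) = 2903.389 × 7.23/24.63 ≈ 852.274.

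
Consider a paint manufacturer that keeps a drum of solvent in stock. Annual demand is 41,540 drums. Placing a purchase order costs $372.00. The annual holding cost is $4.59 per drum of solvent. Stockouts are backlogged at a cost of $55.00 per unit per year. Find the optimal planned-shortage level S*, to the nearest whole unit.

With planned backorders, Q* = √(2DS/H) · √((H+B)/B).
√(2DS/H) = √(2 × 41,540 × 372 / 4.59) = 2594.857.
√((H+B)/B) = √((4.59+55)/55) = 1.0409.
Q* ≈ 2700.964.
S* = Q* · H/(H+B) = 2700.964 × 4.59/59.59 ≈ 208.045.

S* ≈ 208 drums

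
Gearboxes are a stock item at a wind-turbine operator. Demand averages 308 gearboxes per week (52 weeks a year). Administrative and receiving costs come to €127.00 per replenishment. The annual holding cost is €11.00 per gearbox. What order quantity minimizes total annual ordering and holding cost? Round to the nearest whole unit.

Annual demand D = 308 × 52 = 16,016.
EOQ = √(2DS / H) = √(2 × 16,016 × 127 / 11).
= √(4,068,064 / 11) = √369,824 ≈ 608.132.

Q* ≈ 608 gearboxes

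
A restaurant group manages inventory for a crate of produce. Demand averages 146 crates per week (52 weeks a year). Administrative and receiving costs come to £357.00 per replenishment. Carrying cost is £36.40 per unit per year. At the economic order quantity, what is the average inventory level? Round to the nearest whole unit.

Average inventory ≈ 193 crates

Annual demand D = 146 × 52 = 7,592.
Q* = √(2DS/H) = √(2 × 7,592 × 357 / 36.4) ≈ 385.90.
Average inventory = Q*/2 ≈ 385.90 / 2 = 192.951.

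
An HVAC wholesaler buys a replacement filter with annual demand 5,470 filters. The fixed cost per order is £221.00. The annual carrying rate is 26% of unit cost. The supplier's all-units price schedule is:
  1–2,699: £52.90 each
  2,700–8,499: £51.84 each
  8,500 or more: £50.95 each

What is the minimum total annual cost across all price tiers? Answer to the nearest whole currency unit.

Holding cost per unit per year at price C is H = 0.26·C.
For each price level, check whether its EOQ is feasible; otherwise the best quantity at that price is the breakpoint.
EOQ at £52.90 = 419.3 (feasible in tier 1): TC = 5,470×£52.90 + (5,470/419.3)×221 + (419.3/2)×0.26×£52.90 = £295,129.59.
EOQ at £51.84 = 423.5 < 2700, so use break Q=2700: TC = 5,470×£51.84 + (5,470/2700.0)×221 + (2700.0/2)×0.26×£51.84 = £302,208.37.
EOQ at £50.95 = 427.2 < 8500, so use break Q=8500: TC = 5,470×£50.95 + (5,470/8500.0)×221 + (8500.0/2)×0.26×£50.95 = £335,138.47.
Lowest total cost among the candidates is at Q = 419.3.

TC* ≈ £295,130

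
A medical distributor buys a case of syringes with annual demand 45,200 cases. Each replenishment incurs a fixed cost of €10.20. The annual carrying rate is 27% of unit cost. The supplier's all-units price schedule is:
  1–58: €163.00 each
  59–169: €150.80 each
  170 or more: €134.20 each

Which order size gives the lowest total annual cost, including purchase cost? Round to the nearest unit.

Holding cost per unit per year at price C is H = 0.27·C.
Evaluate total cost at each tier's feasible EOQ or, if the EOQ is below the tier, at the tier's minimum quantity.
Tier 1 (€163.00): EOQ = 144.7 exceeds tier's upper bound 58, so this tier is dominated.
EOQ at €150.80 = 150.5 (feasible in tier 2): TC = 45,200×€150.80 + (45,200/150.5)×10.2 + (150.5/2)×0.27×€150.80 = €6,822,287.27.
EOQ at €134.20 = 159.5 < 170, so use break Q=170: TC = 45,200×€134.20 + (45,200/170.0)×10.2 + (170.0/2)×0.27×€134.20 = €6,071,631.89.
Lowest total cost is €6,071,631.89 at Q = 170.0.

Q* ≈ 170 cases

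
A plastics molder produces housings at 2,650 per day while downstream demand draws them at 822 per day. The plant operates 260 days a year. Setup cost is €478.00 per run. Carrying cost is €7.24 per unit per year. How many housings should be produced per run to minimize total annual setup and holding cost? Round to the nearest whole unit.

Q* ≈ 6,396 housings

Annual demand D = 822 × 260 = 213,720.
Production build-up factor (1 − d/p) = 1 − 822/2,650 = 0.6898.
Q* = √(2DS / (H(1 − d/p))) = √(2 × 213,720 × 478 / (7.24 × 0.6898)).
= √(204,316,320 / 4.9942) ≈ 6396.127.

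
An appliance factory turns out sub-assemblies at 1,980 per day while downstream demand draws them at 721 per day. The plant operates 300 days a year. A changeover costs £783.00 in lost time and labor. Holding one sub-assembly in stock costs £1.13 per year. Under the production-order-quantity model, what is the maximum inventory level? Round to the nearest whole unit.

I_max ≈ 13,806 sub-assemblies

Annual demand D = 721 × 300 = 216,300.
Production build-up factor (1 − d/p) = 1 − 721/1,980 = 0.6359.
Q* = √(2DS / (H(1 − d/p))) = √(2 × 216,300 × 783 / (1.13 × 0.6359)).
= √(338,725,800 / 0.7185) ≈ 21712.241.
Maximum inventory = Q*(1 − d/p) = 21712.241 × 0.6359 ≈ 13805.915.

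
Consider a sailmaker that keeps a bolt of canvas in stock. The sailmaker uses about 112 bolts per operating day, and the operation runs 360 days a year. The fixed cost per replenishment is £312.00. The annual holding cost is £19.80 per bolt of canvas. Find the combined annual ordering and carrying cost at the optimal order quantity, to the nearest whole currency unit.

TC* ≈ £22,320

Annual demand D = 112 × 360 = 40,320.
The optimal lot size = √(2DS/H) = √(2 × 40,320 × 312 / 19.8) ≈ 1127.25.
At the optimum the two cost components are equal, so total cost = 2·(Q*/2)H = Q*·H.
Minimum total = √(2DSH) = √(2 × 40,320 × 312 × 19.8) ≈ 22319.535.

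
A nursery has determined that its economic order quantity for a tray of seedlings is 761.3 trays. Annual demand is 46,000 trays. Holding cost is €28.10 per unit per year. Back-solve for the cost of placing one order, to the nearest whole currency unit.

S ≈ €177

Invert the EOQ relation Q*² = 2DS/H.
From Q* = √(2DS/H): S = Q*²H / (2D) = 761.3² × 28.1 / (2 × 46,000) = 177.0232.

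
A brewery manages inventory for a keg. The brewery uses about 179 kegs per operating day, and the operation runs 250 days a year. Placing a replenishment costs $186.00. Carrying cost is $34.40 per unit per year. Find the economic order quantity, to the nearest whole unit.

Annual demand D = 179 × 250 = 44,750.
EOQ = √(2DS / H) = √(2 × 44,750 × 186 / 34.4).
= √(16,647,000 / 34.4) = √483,924.4186 ≈ 695.647.

Q* ≈ 696 kegs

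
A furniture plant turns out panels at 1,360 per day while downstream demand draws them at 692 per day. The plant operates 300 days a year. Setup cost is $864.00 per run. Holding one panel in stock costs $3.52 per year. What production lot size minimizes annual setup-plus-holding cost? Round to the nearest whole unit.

Annual demand D = 692 × 300 = 207,600.
Production build-up factor (1 − d/p) = 1 − 692/1,360 = 0.4912.
Q* = √(2DS / (H(1 − d/p))) = √(2 × 207,600 × 864 / (3.52 × 0.4912)).
= √(358,732,800 / 1.7289) ≈ 14404.409.

Q* ≈ 14,404 panels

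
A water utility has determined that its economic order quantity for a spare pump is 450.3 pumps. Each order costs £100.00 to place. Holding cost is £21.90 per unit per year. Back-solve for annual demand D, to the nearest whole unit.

Squaring Q* = √(2DS/H) gives Q*² = 2DS/H.
From Q* = √(2DS/H): D = Q*²H / (2S) = 450.3² × 21.9 / (2 × 100) = 22203.325.

D ≈ 22,203 pumps per year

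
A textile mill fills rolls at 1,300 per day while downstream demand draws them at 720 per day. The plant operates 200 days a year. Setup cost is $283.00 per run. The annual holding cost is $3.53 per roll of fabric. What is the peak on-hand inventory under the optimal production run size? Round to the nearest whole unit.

Annual demand D = 720 × 200 = 144,000.
Production build-up factor (1 − d/p) = 1 − 720/1,300 = 0.4462.
Q* = √(2DS / (H(1 − d/p))) = √(2 × 144,000 × 283 / (3.53 × 0.4462)).
= √(81,504,000 / 1.5749) ≈ 7193.824.
Maximum inventory = Q*(1 − d/p) = 7193.824 × 0.4462 ≈ 3209.552.

I_max ≈ 3,210 rolls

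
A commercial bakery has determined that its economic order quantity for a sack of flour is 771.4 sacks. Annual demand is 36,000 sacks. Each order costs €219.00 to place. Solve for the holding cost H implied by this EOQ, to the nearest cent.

H ≈ €26.50

The basic EOQ model gives Q* = √(2DS/H); rearrange for the unknown.
From Q* = √(2DS/H): H = 2DS / Q*² = 2 × 36,000 × 219 / 771.4² = 26.4983.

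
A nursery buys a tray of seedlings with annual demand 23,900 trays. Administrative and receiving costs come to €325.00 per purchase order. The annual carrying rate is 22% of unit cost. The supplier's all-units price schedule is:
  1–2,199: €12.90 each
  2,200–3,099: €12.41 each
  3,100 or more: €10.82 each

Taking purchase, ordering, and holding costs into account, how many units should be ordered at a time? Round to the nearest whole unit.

Q* ≈ 3,100 trays

Holding cost per unit per year at price C is H = 0.22·C.
Candidates are each tier's EOQ (if it falls in that tier) and each price-break quantity.
Tier 1 (€12.90): EOQ = 2339.6 exceeds tier's upper bound 2199, so this tier is dominated.
EOQ at €12.41 = 2385.4 (feasible in tier 2): TC = 23,900×€12.41 + (23,900/2385.4)×325 + (2385.4/2)×0.22×€12.41 = €303,111.58.
EOQ at €10.82 = 2554.6 < 3100, so use break Q=3100: TC = 23,900×€10.82 + (23,900/3100.0)×325 + (3100.0/2)×0.22×€10.82 = €264,793.27.
Lowest total cost is €264,793.27 at Q = 3100.0.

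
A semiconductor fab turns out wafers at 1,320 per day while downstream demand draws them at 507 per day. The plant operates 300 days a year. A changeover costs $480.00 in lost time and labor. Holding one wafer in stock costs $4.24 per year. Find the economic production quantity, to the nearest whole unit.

Annual demand D = 507 × 300 = 152,100.
Production build-up factor (1 − d/p) = 1 − 507/1,320 = 0.6159.
Q* = √(2DS / (H(1 − d/p))) = √(2 × 152,100 × 480 / (4.24 × 0.6159)).
= √(146,016,000 / 2.6115) ≈ 7477.544.

Q* ≈ 7,478 wafers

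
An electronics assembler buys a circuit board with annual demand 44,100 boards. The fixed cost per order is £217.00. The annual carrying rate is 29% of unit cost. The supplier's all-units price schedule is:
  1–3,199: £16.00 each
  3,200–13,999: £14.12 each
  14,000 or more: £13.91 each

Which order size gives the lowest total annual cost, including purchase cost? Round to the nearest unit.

Q* ≈ 3,200 boards

Holding cost per unit per year at price C is H = 0.29·C.
Evaluate total cost at each tier's feasible EOQ or, if the EOQ is below the tier, at the tier's minimum quantity.
EOQ at £16.00 = 2031.0 (feasible in tier 1): TC = 44,100×£16.00 + (44,100/2031.0)×217 + (2031.0/2)×0.29×£16.00 = £715,023.74.
EOQ at £14.12 = 2162.0 < 3200, so use break Q=3200: TC = 44,100×£14.12 + (44,100/3200.0)×217 + (3200.0/2)×0.29×£14.12 = £632,234.21.
EOQ at £13.91 = 2178.2 < 14000, so use break Q=14000: TC = 44,100×£13.91 + (44,100/14000.0)×217 + (14000.0/2)×0.29×£13.91 = £642,351.85.
Lowest total cost is £632,234.21 at Q = 3200.0.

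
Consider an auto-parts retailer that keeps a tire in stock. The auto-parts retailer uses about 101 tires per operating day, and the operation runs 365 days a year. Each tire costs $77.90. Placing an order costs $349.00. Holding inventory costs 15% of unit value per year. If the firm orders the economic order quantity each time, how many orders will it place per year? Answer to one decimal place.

N ≈ 24.8 orders per year

Annual demand D = 101 × 365 = 36,865.
Holding cost H = 0.15 × $77.90 = $11.6850 per unit per year.
The optimal lot size = √(2DS/H) = √(2 × 36,865 × 349 / 11.685) ≈ 1483.95.
Orders per year = D / Q* = 36,865 / 1483.95 ≈ 24.842.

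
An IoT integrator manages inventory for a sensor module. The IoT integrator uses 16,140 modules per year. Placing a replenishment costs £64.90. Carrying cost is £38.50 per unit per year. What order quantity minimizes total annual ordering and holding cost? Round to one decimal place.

EOQ = √(2DS / H) = √(2 × 16,140 × 64.9 / 38.5).
= √(2,094,972 / 38.5) = √54,414.8571 ≈ 233.270.

Q* ≈ 233.3 modules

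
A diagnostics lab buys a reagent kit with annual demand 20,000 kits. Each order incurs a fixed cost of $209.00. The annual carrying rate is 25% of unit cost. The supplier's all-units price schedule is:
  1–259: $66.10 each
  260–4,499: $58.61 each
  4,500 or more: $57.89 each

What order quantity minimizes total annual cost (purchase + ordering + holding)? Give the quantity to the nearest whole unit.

Holding cost per unit per year at price C is H = 0.25·C.
Evaluate total cost at each tier's feasible EOQ or, if the EOQ is below the tier, at the tier's minimum quantity.
Tier 1 ($66.10): EOQ = 711.3 exceeds tier's upper bound 259, so this tier is dominated.
EOQ at $58.61 = 755.3 (feasible in tier 2): TC = 20,000×$58.61 + (20,000/755.3)×209 + (755.3/2)×0.25×$58.61 = $1,183,267.74.
EOQ at $57.89 = 760.0 < 4500, so use break Q=4500: TC = 20,000×$57.89 + (20,000/4500.0)×209 + (4500.0/2)×0.25×$57.89 = $1,191,292.01.
Lowest total cost is $1,183,267.74 at Q = 755.3.

Q* ≈ 755 kits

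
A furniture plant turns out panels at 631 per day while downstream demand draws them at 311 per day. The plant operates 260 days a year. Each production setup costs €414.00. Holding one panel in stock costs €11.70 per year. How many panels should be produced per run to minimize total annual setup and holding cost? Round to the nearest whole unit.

Q* ≈ 3,359 panels

Annual demand D = 311 × 260 = 80,860.
Production build-up factor (1 − d/p) = 1 − 311/631 = 0.5071.
Q* = √(2DS / (H(1 − d/p))) = √(2 × 80,860 × 414 / (11.7 × 0.5071)).
= √(66,952,080 / 5.9334) ≈ 3359.145.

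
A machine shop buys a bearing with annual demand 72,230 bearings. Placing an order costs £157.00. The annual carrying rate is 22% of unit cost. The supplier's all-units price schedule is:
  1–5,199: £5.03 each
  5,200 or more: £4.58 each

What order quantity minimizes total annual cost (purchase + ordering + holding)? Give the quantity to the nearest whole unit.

Holding cost per unit per year at price C is H = 0.22·C.
Evaluate total cost at each tier's feasible EOQ or, if the EOQ is below the tier, at the tier's minimum quantity.
EOQ at £5.03 = 4527.2 (feasible in tier 1): TC = 72,230×£5.03 + (72,230/4527.2)×157 + (4527.2/2)×0.22×£5.03 = £368,326.68.
EOQ at £4.58 = 4744.4 < 5200, so use break Q=5200: TC = 72,230×£4.58 + (72,230/5200.0)×157 + (5200.0/2)×0.22×£4.58 = £335,613.95.
Lowest total cost is £335,613.95 at Q = 5200.0.

Q* ≈ 5,200 bearings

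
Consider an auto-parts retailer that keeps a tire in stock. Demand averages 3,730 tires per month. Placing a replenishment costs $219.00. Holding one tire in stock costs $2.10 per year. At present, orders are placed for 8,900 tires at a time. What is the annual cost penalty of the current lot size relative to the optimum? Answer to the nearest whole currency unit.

Extra cost ≈ $4,030 per year

Annual demand D = 3,730 × 12 = 44,760.
EOQ = √(2DS/H) = √(2 × 44,760 × 219 / 2.1) ≈ 3055.43.
Cost at Q* = (D/Q*)S + (Q*/2)H = √(2DSH) ≈ $6,416.40.
Cost at Q = 8,900: (44,760/8,900)×219 + (8,900/2)×2.1 = $1,101.40 + $9,345.00 = $10,446.40.
Excess = $10,446.40 − $6,416.40 = $4,029.99.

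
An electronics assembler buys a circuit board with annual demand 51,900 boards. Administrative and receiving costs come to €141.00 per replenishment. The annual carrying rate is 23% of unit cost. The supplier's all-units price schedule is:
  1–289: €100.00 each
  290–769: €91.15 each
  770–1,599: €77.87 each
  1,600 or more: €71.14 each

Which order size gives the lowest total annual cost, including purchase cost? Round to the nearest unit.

Holding cost per unit per year at price C is H = 0.23·C.
Candidates are each tier's EOQ (if it falls in that tier) and each price-break quantity.
Tier 1 (€100.00): EOQ = 797.7 exceeds tier's upper bound 289, so this tier is dominated.
Tier 2 (€91.15): EOQ = 835.5 exceeds tier's upper bound 769, so this tier is dominated.
EOQ at €77.87 = 904.0 (feasible in tier 3): TC = 51,900×€77.87 + (51,900/904.0)×141 + (904.0/2)×0.23×€77.87 = €4,057,643.39.
EOQ at €71.14 = 945.8 < 1600, so use break Q=1600: TC = 51,900×€71.14 + (51,900/1600.0)×141 + (1600.0/2)×0.23×€71.14 = €3,709,829.45.
Lowest total cost is €3,709,829.45 at Q = 1600.0.

Q* ≈ 1,600 boards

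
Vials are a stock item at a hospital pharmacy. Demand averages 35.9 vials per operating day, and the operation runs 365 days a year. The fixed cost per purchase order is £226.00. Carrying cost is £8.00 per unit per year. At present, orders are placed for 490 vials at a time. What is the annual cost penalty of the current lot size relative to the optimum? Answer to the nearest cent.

Annual demand D = 35.9 × 365 = 13,103.5.
EOQ = √(2DS/H) = √(2 × 13,103.5 × 226 / 8) ≈ 860.43.
Cost at Q* = (D/Q*)S + (Q*/2)H = √(2DSH) ≈ £6,883.48.
Cost at Q = 490: (13,103.5/490)×226 + (490/2)×8 = £6,043.66 + £1,960.00 = £8,003.66.
Excess = £8,003.66 − £6,883.48 = £1,120.18.

Extra cost ≈ £1,120.18 per year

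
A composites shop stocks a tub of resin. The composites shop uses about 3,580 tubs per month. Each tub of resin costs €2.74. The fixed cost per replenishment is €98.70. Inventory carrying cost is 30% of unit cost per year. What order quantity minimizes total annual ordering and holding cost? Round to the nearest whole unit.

Annual demand D = 3,580 × 12 = 42,960.
Holding cost H = 0.30 × €2.74 = €0.8220 per unit per year.
EOQ = √(2DS / H) = √(2 × 42,960 × 98.7 / 0.822).
= √(8,480,304 / 0.822) = √10,316,671.5328 ≈ 3211.958.

Q* ≈ 3,212 tubs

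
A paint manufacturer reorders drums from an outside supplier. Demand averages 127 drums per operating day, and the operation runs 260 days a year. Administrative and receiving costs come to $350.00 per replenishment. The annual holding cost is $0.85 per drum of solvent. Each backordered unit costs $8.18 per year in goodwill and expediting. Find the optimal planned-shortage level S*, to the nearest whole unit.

Annual demand D = 127 × 260 = 33,020.
With planned backorders, Q* = √(2DS/H) · √((H+B)/B).
√(2DS/H) = √(2 × 33,020 × 350 / 0.85) = 5214.685.
√((H+B)/B) = √((0.85+8.18)/8.18) = 1.0507.
Q* ≈ 5478.924.
S* = Q* · H/(H+B) = 5478.924 × 0.85/9.03 ≈ 515.735.

S* ≈ 516 drums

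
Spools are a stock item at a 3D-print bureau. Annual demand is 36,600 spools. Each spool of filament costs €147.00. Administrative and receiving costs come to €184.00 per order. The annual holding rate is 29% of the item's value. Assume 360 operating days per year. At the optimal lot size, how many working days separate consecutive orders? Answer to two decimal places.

Holding cost H = 0.29 × €147.00 = €42.6300 per unit per year.
The optimal lot size = √(2DS/H) = √(2 × 36,600 × 184 / 42.63) ≈ 562.09.
Cycle time = Q*/D × 360 = 562.09 / 36,600 × 360 ≈ 5.529 days.

T ≈ 5.53 days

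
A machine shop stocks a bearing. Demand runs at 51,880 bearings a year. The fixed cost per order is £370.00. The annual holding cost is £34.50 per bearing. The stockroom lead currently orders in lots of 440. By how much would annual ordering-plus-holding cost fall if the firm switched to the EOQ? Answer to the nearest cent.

EOQ = √(2DS/H) = √(2 × 51,880 × 370 / 34.5) ≈ 1054.89.
Cost at Q* = (D/Q*)S + (Q*/2)H = √(2DSH) ≈ £36,393.63.
Cost at Q = 440: (51,880/440)×370 + (440/2)×34.5 = £43,626.36 + £7,590.00 = £51,216.36.
Excess = £51,216.36 − £36,393.63 = £14,822.73.

Extra cost ≈ £14,822.73 per year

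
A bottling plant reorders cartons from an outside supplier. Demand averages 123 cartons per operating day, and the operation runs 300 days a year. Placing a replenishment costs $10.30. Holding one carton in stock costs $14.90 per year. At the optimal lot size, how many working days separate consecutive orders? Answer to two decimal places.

T ≈ 1.84 days

Annual demand D = 123 × 300 = 36,900.
The optimal lot size = √(2DS/H) = √(2 × 36,900 × 10.3 / 14.9) ≈ 225.87.
Cycle time = Q*/D × 300 = 225.87 / 36,900 × 300 ≈ 1.836 days.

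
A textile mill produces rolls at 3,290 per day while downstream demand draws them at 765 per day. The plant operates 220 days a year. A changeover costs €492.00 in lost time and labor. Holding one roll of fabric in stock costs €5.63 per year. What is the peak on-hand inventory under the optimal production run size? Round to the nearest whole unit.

I_max ≈ 4,751 rolls

Annual demand D = 765 × 220 = 168,300.
Production build-up factor (1 − d/p) = 1 − 765/3,290 = 0.7675.
Q* = √(2DS / (H(1 − d/p))) = √(2 × 168,300 × 492 / (5.63 × 0.7675)).
= √(165,607,200 / 4.3209) ≈ 6190.884.
Maximum inventory = Q*(1 − d/p) = 6190.884 × 0.7675 ≈ 4751.362.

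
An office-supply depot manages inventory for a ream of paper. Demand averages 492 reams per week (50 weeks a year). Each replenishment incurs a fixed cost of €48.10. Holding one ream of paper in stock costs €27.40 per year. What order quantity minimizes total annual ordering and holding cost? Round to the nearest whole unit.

Q* ≈ 294 reams

Annual demand D = 492 × 50 = 24,600.
EOQ = √(2DS / H) = √(2 × 24,600 × 48.1 / 27.4).
= √(2,366,520 / 27.4) = √86,369.3431 ≈ 293.887.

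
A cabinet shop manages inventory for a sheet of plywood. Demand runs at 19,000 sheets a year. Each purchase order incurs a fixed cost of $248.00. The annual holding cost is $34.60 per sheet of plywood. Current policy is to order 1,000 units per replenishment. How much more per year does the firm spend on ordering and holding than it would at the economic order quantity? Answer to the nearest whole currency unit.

EOQ = √(2DS/H) = √(2 × 19,000 × 248 / 34.6) ≈ 521.89.
Cost at Q* = (D/Q*)S + (Q*/2)H = √(2DSH) ≈ $18,057.42.
Cost at Q = 1,000: (19,000/1,000)×248 + (1,000/2)×34.6 = $4,712.00 + $17,300.00 = $22,012.00.
Excess = $22,012.00 − $18,057.42 = $3,954.58.

Extra cost ≈ $3,955 per year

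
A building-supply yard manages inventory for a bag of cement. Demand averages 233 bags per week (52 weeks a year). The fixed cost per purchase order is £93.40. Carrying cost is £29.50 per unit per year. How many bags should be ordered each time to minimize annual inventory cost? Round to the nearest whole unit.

Q* ≈ 277 bags

Annual demand D = 233 × 52 = 12,116.
EOQ = √(2DS / H) = √(2 × 12,116 × 93.4 / 29.5).
= √(2,263,268.8 / 29.5) = √76,720.9763 ≈ 276.986.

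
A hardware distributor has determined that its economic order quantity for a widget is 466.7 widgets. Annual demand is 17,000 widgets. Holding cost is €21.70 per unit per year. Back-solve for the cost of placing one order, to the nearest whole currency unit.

Invert the EOQ relation Q*² = 2DS/H.
From Q* = √(2DS/H): S = Q*²H / (2D) = 466.7² × 21.7 / (2 × 17,000) = 139.0133.

S ≈ €139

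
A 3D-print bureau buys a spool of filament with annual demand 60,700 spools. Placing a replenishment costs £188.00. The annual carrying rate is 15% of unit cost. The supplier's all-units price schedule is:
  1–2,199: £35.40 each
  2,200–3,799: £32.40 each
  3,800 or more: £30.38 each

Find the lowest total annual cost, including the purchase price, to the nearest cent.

TC* ≈ £1,855,727.35

Holding cost per unit per year at price C is H = 0.15·C.
Candidates are each tier's EOQ (if it falls in that tier) and each price-break quantity.
EOQ at £35.40 = 2073.2 (feasible in tier 1): TC = 60,700×£35.40 + (60,700/2073.2)×188 + (2073.2/2)×0.15×£35.40 = £2,159,788.69.
EOQ at £32.40 = 2167.1 < 2200, so use break Q=2200: TC = 60,700×£32.40 + (60,700/2200.0)×188 + (2200.0/2)×0.15×£32.40 = £1,977,213.09.
EOQ at £30.38 = 2237.9 < 3800, so use break Q=3800: TC = 60,700×£30.38 + (60,700/3800.0)×188 + (3800.0/2)×0.15×£30.38 = £1,855,727.35.
Lowest total cost among the candidates is at Q = 3800.0.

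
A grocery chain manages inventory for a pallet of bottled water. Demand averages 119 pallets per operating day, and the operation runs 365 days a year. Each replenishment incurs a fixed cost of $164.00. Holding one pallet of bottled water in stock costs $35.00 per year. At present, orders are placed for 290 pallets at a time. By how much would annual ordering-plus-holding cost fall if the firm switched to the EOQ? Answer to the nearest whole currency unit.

Annual demand D = 119 × 365 = 43,435.
EOQ = √(2DS/H) = √(2 × 43,435 × 164 / 35) ≈ 638.00.
Cost at Q* = (D/Q*)S + (Q*/2)H = √(2DSH) ≈ $22,330.11.
Cost at Q = 290: (43,435/290)×164 + (290/2)×35 = $24,563.24 + $5,075.00 = $29,638.24.
Excess = $29,638.24 − $22,330.11 = $7,308.13.

Extra cost ≈ $7,308 per year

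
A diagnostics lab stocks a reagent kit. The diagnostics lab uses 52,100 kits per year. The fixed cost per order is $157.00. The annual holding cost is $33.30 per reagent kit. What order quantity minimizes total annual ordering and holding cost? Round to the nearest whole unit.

EOQ = √(2DS / H) = √(2 × 52,100 × 157 / 33.3).
= √(16,359,400 / 33.3) = √491,273.2733 ≈ 700.909.

Q* ≈ 701 kits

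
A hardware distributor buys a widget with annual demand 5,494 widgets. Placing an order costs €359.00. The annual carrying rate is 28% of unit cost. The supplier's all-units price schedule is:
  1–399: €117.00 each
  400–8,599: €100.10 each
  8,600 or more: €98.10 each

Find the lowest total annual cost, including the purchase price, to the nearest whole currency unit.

TC* ≈ €560,486

Holding cost per unit per year at price C is H = 0.28·C.
Evaluate total cost at each tier's feasible EOQ or, if the EOQ is below the tier, at the tier's minimum quantity.
EOQ at €117.00 = 347.0 (feasible in tier 1): TC = 5,494×€117.00 + (5,494/347.0)×359 + (347.0/2)×0.28×€117.00 = €654,165.85.
EOQ at €100.10 = 375.2 < 400, so use break Q=400: TC = 5,494×€100.10 + (5,494/400.0)×359 + (400.0/2)×0.28×€100.10 = €560,485.86.
EOQ at €98.10 = 379.0 < 8600, so use break Q=8600: TC = 5,494×€98.10 + (5,494/8600.0)×359 + (8600.0/2)×0.28×€98.10 = €657,303.14.
Lowest total cost among the candidates is at Q = 400.0.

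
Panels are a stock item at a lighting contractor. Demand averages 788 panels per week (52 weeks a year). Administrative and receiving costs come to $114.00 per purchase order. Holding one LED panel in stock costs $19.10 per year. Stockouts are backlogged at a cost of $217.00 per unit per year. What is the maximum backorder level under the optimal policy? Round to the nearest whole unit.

S* ≈ 59 panels

Annual demand D = 788 × 52 = 40,976.
With planned backorders, Q* = √(2DS/H) · √((H+B)/B).
√(2DS/H) = √(2 × 40,976 × 114 / 19.1) = 699.384.
√((H+B)/B) = √((19.1+217)/217) = 1.0431.
Q* ≈ 729.514.
S* = Q* · H/(H+B) = 729.514 × 19.1/236.1 ≈ 59.016.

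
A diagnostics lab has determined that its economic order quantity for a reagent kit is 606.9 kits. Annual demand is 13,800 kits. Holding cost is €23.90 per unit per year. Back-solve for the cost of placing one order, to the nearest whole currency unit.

S ≈ €319

Squaring Q* = √(2DS/H) gives Q*² = 2DS/H.
From Q* = √(2DS/H): S = Q*²H / (2D) = 606.9² × 23.9 / (2 × 13,800) = 318.9504.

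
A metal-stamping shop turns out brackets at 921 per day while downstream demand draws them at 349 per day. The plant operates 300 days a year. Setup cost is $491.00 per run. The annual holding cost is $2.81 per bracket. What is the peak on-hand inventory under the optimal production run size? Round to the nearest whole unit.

I_max ≈ 4,767 brackets

Annual demand D = 349 × 300 = 104,700.
Production build-up factor (1 − d/p) = 1 − 349/921 = 0.6211.
Q* = √(2DS / (H(1 − d/p))) = √(2 × 104,700 × 491 / (2.81 × 0.6211)).
= √(102,815,400 / 1.7452) ≈ 7675.519.
Maximum inventory = Q*(1 − d/p) = 7675.519 × 0.6211 ≈ 4766.989.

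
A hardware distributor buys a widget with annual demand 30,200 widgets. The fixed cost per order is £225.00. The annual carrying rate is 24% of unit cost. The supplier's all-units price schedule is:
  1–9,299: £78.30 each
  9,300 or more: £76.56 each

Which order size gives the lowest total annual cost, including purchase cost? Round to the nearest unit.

Holding cost per unit per year at price C is H = 0.24·C.
For each price level, check whether its EOQ is feasible; otherwise the best quantity at that price is the breakpoint.
EOQ at £78.30 = 850.4 (feasible in tier 1): TC = 30,200×£78.30 + (30,200/850.4)×225 + (850.4/2)×0.24×£78.30 = £2,380,640.72.
EOQ at £76.56 = 860.0 < 9300, so use break Q=9300: TC = 30,200×£76.56 + (30,200/9300.0)×225 + (9300.0/2)×0.24×£76.56 = £2,398,283.61.
Lowest total cost is £2,380,640.72 at Q = 850.4.

Q* ≈ 850 widgets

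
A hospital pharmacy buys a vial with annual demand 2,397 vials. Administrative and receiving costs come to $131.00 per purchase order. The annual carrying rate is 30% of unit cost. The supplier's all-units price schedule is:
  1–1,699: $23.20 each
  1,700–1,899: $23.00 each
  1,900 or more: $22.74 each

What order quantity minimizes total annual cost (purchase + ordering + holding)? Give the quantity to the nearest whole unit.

Holding cost per unit per year at price C is H = 0.30·C.
For each price level, check whether its EOQ is feasible; otherwise the best quantity at that price is the breakpoint.
EOQ at $23.20 = 300.4 (feasible in tier 1): TC = 2,397×$23.20 + (2,397/300.4)×131 + (300.4/2)×0.30×$23.20 = $57,701.09.
EOQ at $23.00 = 301.7 < 1700, so use break Q=1700: TC = 2,397×$23.00 + (2,397/1700.0)×131 + (1700.0/2)×0.30×$23.00 = $61,180.71.
EOQ at $22.74 = 303.4 < 1900, so use break Q=1900: TC = 2,397×$22.74 + (2,397/1900.0)×131 + (1900.0/2)×0.30×$22.74 = $61,153.95.
Lowest total cost is $57,701.09 at Q = 300.4.

Q* ≈ 300 vials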